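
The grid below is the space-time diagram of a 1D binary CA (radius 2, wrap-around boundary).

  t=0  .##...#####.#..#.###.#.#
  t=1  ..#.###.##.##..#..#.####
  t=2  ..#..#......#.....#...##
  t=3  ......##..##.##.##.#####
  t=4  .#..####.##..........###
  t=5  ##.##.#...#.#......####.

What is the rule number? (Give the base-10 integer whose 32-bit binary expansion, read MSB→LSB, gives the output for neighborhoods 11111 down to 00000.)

  ##### -> #   bit 31 = 1  t=0,i=8
  ####. -> #   bit 30 = 1  t=0,i=9
  ###.# -> .   bit 29 = 0  t=0,i=10
  ###.. -> #   bit 28 = 1  t=1,i=23
  ##.## -> .   bit 27 = 0  t=1,i=7
  ##.#. -> #   bit 26 = 1  t=0,i=11
  ##..# -> .   bit 25 = 0  t=1,i=0
  ##... -> .   bit 24 = 0  t=0,i=3
  #.### -> .   bit 23 = 0  t=0,i=17
  #.##. -> .   bit 22 = 0  t=0,i=1
  #.#.# -> #   bit 21 = 1  t=0,i=21
  #.#.. -> #   bit 20 = 1  t=0,i=12
  #..## -> #   bit 19 = 1  t=3,i=9
  #..#. -> .   bit 18 = 0  t=0,i=14
  #...# -> #   bit 17 = 1  t=0,i=4
  #.... -> #   bit 16 = 1  t=2,i=7
  .#### -> .   bit 15 = 0  t=0,i=7
  .###. -> #   bit 14 = 1  t=0,i=18
  .##.# -> .   bit 13 = 0  t=1,i=9
  .##.. -> #   bit 12 = 1  t=0,i=2
  .#.## -> .   bit 11 = 0  t=0,i=0
  .#.#. -> #   bit 10 = 1  t=0,i=22
  .#..# -> .   bit 9 = 0  t=0,i=13
  .#... -> #   bit 8 = 1  t=2,i=6
  ..### -> #   bit 7 = 1  t=0,i=6
  ..##. -> #   bit 6 = 1  t=2,i=22
  ..#.# -> #   bit 5 = 1  t=0,i=15
  ..#.. -> .   bit 4 = 0  t=1,i=15
  ...## -> #   bit 3 = 1  t=0,i=5
  ...#. -> #   bit 2 = 1  t=2,i=11
  ....# -> #   bit 1 = 1  t=2,i=10
  ..... -> .   bit 0 = 0  t=2,i=8
  bits 11010100001110110101010111101110 = 3560658414

3560658414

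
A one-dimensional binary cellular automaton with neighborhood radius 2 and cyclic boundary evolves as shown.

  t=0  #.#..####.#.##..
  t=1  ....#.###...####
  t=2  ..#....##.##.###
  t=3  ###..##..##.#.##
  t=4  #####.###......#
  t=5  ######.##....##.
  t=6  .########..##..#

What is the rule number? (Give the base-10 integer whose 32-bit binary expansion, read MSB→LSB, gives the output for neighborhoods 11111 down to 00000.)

4199469082

  ##### -> #   bit 31 = 1  t=3,i=0
  ####. -> #   bit 30 = 1  t=0,i=7
  ###.# -> #   bit 29 = 1  t=0,i=8
  ###.. -> #   bit 28 = 1  t=1,i=8
  ##.## -> #   bit 27 = 1  t=2,i=9
  ##.#. -> .   bit 26 = 0  t=0,i=9
  ##..# -> #   bit 25 = 1  t=0,i=14
  ##... -> .   bit 24 = 0  t=1,i=0
  #.### -> .   bit 23 = 0  t=1,i=6
  #.##. -> #   bit 22 = 1  t=0,i=12
  #.#.# -> .   bit 21 = 0  t=0,i=10
  #.#.. -> .   bit 20 = 0  t=0,i=2
  #..## -> #   bit 19 = 1  t=0,i=4
  #..#. -> #   bit 18 = 1  t=0,i=15
  #...# -> #   bit 17 = 1  t=1,i=10
  #.... -> .   bit 16 = 0  t=1,i=1
  .#### -> #   bit 15 = 1  t=0,i=6
  .###. -> #   bit 14 = 1  t=1,i=7
  .##.# -> .   bit 13 = 0  t=2,i=8
  .##.. -> #   bit 12 = 1  t=0,i=13
  .#.## -> .   bit 11 = 0  t=0,i=11
  .#.#. -> .   bit 10 = 0  t=0,i=1
  .#..# -> .   bit 9 = 0  t=0,i=3
  .#... -> .   bit 8 = 0  t=2,i=3
  ..### -> .   bit 7 = 0  t=0,i=5
  ..##. -> .   bit 6 = 0  t=2,i=7
  ..#.# -> .   bit 5 = 0  t=0,i=0
  ..#.. -> #   bit 4 = 1  t=2,i=2
  ...## -> #   bit 3 = 1  t=1,i=11
  ...#. -> .   bit 2 = 0  t=1,i=3
  ....# -> #   bit 1 = 1  t=1,i=2
  ..... -> .   bit 0 = 0  t=4,i=11
  bits 11111010010011101101000000011010 = 4199469082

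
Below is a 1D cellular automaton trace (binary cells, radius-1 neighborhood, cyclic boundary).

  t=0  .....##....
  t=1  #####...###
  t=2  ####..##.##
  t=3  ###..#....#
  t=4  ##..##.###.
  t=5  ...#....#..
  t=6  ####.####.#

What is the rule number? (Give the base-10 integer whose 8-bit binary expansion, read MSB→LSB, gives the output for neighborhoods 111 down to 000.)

  [7] ### => #  t=1,i=0
  [6] ##. => .  t=0,i=6
  [5] #.# => .  t=2,i=8
  [4] #.. => .  t=0,i=7
  [3] .## => .  t=0,i=5
  [2] .#. => #  t=3,i=5
  [1] ..# => #  t=0,i=4
  [0] ... => #  t=0,i=0
  bits 10000111 = 135

135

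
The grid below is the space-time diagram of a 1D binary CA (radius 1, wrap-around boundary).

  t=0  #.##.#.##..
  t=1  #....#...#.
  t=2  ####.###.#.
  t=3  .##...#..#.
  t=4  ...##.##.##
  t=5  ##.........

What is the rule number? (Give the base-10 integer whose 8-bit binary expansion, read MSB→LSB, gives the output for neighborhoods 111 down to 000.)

149

  [7] ### => #  t=2,i=1
  [6] ##. => .  t=0,i=3
  [5] #.# => .  t=0,i=1
  [4] #.. => #  t=0,i=9
  [3] .## => .  t=0,i=2
  [2] .#. => #  t=0,i=0
  [1] ..# => .  t=0,i=10
  [0] ... => #  t=1,i=2
  bits 10010101 = 149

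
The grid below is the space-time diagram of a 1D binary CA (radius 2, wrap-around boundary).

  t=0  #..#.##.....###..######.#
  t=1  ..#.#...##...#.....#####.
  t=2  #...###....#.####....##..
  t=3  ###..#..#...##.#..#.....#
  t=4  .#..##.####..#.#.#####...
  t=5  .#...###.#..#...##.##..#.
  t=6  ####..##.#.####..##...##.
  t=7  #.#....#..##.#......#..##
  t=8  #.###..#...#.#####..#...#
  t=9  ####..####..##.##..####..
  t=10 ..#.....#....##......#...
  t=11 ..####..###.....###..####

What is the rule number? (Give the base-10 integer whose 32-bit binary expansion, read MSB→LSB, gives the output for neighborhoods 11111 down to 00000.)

3902236945

  nb #####: next=#  (t=0,i=19, bit31=1)
  nb ####.: next=#  (t=0,i=21, bit30=1)
  nb ###.#: next=#  (t=0,i=22, bit29=1)
  nb ###..: next=.  (t=0,i=14, bit28=0)
  nb ##.##: next=#  (t=0,i=23, bit27=1)
  nb ##.#.: next=.  (t=3,i=14, bit26=0)
  nb ##..#: next=.  (t=0,i=1, bit25=0)
  nb ##...: next=.  (t=0,i=7, bit24=0)
  nb #.###: next=#  (t=2,i=13, bit23=1)
  nb #.##.: next=.  (t=0,i=5, bit22=0)
  nb #.#.#: next=.  (t=4,i=15, bit21=0)
  nb #.#..: next=#  (t=1,i=4, bit20=1)
  nb #..##: next=.  (t=0,i=16, bit19=0)
  nb #..#.: next=#  (t=0,i=2, bit18=1)
  nb #...#: next=#  (t=1,i=0, bit17=1)
  nb #....: next=#  (t=0,i=8, bit16=1)
  nb .####: next=.  (t=0,i=18, bit15=0)
  nb .###.: next=#  (t=0,i=13, bit14=1)
  nb .##.#: next=#  (t=3,i=13, bit13=1)
  nb .##..: next=.  (t=0,i=0, bit12=0)
  nb .#.##: next=#  (t=0,i=4, bit11=1)
  nb .#.#.: next=.  (t=1,i=3, bit10=0)
  nb .#..#: next=.  (t=3,i=6, bit9=0)
  nb .#...: next=#  (t=1,i=5, bit8=1)
  nb ..###: next=.  (t=0,i=12, bit7=0)
  nb ..##.: next=.  (t=1,i=8, bit6=0)
  nb ..#.#: next=.  (t=0,i=3, bit5=0)
  nb ..#..: next=#  (t=1,i=13, bit4=1)
  nb ...##: next=.  (t=0,i=11, bit3=0)
  nb ...#.: next=.  (t=1,i=1, bit2=0)
  nb ....#: next=.  (t=0,i=10, bit1=0)
  nb .....: next=#  (t=0,i=9, bit0=1)
  bits 11101000100101110110100100010001 = 3902236945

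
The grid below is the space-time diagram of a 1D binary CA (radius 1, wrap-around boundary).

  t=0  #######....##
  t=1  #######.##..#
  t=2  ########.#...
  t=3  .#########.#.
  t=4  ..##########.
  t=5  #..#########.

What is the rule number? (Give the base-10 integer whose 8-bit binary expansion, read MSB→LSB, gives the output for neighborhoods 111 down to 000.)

229

  [7] ### => #  t=0,i=0
  [6] ##. => #  t=0,i=6
  [5] #.# => #  t=1,i=7
  [4] #.. => .  t=0,i=7
  [3] .## => .  t=0,i=11
  [2] .#. => #  t=2,i=9
  [1] ..# => .  t=0,i=10
  [0] ... => #  t=0,i=8
  bits 11100101 = 229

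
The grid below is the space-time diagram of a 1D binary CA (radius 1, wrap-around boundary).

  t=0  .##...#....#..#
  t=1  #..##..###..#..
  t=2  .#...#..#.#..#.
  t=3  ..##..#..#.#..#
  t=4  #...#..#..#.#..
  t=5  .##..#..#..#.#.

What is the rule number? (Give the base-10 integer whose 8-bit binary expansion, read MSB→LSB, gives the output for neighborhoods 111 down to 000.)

  [7] ### => #  t=1,i=8
  [6] ##. => .  t=0,i=2
  [5] #.# => #  t=0,i=0
  [4] #.. => #  t=0,i=3
  [3] .## => .  t=0,i=1
  [2] .#. => .  t=0,i=6
  [1] ..# => .  t=0,i=5
  [0] ... => #  t=0,i=4
  bits 10110001 = 177

177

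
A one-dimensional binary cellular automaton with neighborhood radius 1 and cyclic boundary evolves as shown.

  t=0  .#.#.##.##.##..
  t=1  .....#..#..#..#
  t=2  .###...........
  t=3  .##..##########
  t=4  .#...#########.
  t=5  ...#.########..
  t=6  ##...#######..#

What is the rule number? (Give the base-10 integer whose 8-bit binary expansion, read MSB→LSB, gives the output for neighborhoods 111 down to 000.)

137

  nb ###: next=#  (t=2,i=2, bit7=1)
  nb ##.: next=.  (t=0,i=6, bit6=0)
  nb #.#: next=.  (t=0,i=2, bit5=0)
  nb #..: next=.  (t=0,i=13, bit4=0)
  nb .##: next=#  (t=0,i=5, bit3=1)
  nb .#.: next=.  (t=0,i=1, bit2=0)
  nb ..#: next=.  (t=0,i=0, bit1=0)
  nb ...: next=#  (t=0,i=14, bit0=1)
  bits 10001001 = 137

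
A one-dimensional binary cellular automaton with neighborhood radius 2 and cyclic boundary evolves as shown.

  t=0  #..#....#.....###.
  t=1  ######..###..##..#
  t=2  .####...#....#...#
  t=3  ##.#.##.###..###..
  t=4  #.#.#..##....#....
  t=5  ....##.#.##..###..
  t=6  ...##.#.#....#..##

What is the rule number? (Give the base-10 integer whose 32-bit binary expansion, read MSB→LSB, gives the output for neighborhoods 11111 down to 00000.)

3449228248

  nb #####: next=#  (t=1,i=1, bit31=1)
  nb ####.: next=#  (t=1,i=4, bit30=1)
  nb ###.#: next=.  (t=0,i=16, bit29=0)
  nb ###..: next=.  (t=1,i=5, bit28=0)
  nb ##.##: next=#  (t=3,i=7, bit27=1)
  nb ##.#.: next=#  (t=0,i=17, bit26=1)
  nb ##..#: next=.  (t=1,i=6, bit25=0)
  nb ##...: next=#  (t=2,i=5, bit24=1)
  nb #.###: next=#  (t=2,i=1, bit23=1)
  nb #.##.: next=.  (t=3,i=5, bit22=0)
  nb #.#.#: next=.  (t=3,i=3, bit21=0)
  nb #.#..: next=#  (t=0,i=0, bit20=1)
  nb #..##: next=.  (t=1,i=7, bit19=0)
  nb #..#.: next=#  (t=0,i=2, bit18=1)
  nb #...#: next=#  (t=2,i=6, bit17=1)
  nb #....: next=#  (t=0,i=5, bit16=1)
  nb .####: next=.  (t=1,i=0, bit15=0)
  nb .###.: next=.  (t=0,i=15, bit14=0)
  nb .##.#: next=.  (t=3,i=1, bit13=0)
  nb .##..: next=.  (t=1,i=14, bit12=0)
  nb .#.##: next=#  (t=2,i=0, bit11=1)
  nb .#.#.: next=.  (t=4,i=1, bit10=0)
  nb .#..#: next=#  (t=0,i=1, bit9=1)
  nb .#...: next=#  (t=0,i=4, bit8=1)
  nb ..###: next=#  (t=0,i=14, bit7=1)
  nb ..##.: next=#  (t=1,i=13, bit6=1)
  nb ..#.#: next=.  (t=2,i=17, bit5=0)
  nb ..#..: next=#  (t=0,i=3, bit4=1)
  nb ...##: next=#  (t=0,i=13, bit3=1)
  nb ...#.: next=.  (t=0,i=7, bit2=0)
  nb ....#: next=.  (t=0,i=6, bit1=0)
  nb .....: next=.  (t=0,i=11, bit0=0)
  bits 11001101100101110000101111011000 = 3449228248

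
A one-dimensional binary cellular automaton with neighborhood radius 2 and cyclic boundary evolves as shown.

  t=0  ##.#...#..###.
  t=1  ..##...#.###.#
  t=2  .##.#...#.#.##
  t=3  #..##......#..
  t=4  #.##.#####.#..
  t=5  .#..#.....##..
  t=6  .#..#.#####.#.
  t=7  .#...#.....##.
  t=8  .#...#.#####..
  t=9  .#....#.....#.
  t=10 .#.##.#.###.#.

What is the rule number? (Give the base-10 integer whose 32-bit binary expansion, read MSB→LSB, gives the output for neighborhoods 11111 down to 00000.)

219760859

  [31] ##### => .  t=4,i=7
  [30] ####. => .  t=4,i=8
  [29] ###.# => .  t=0,i=12
  [28] ###.. => .  t=8,i=11
  [27] ##.## => #  t=0,i=13
  [26] ##.#. => #  t=0,i=2
  [25] ##..# => .  t=7,i=13
  [24] ##... => #  t=1,i=4
  [23] #.### => .  t=1,i=9
  [22] #.##. => .  t=0,i=0
  [21] #.#.# => .  t=2,i=10
  [20] #.#.. => #  t=0,i=3
  [19] #..## => #  t=0,i=9
  [18] #..#. => .  t=3,i=13
  [17] #...# => .  t=0,i=5
  [16] #.... => #  t=3,i=6
  [15] .#### => .  t=4,i=6
  [14] .###. => #  t=0,i=11
  [13] .##.# => .  t=0,i=1
  [12] .##.. => .  t=1,i=3
  [11] .#.## => #  t=1,i=8
  [10] .#.#. => .  t=2,i=9
  [9] .#..# => .  t=0,i=8
  [8] .#... => .  t=0,i=4
  [7] ..### => #  t=0,i=10
  [6] ..##. => #  t=1,i=2
  [5] ..#.# => .  t=1,i=7
  [4] ..#.. => #  t=0,i=7
  [3] ...## => #  t=5,i=9
  [2] ...#. => .  t=0,i=6
  [1] ....# => #  t=3,i=9
  [0] ..... => #  t=3,i=7
  bits 00001101000110010100100011011011 = 219760859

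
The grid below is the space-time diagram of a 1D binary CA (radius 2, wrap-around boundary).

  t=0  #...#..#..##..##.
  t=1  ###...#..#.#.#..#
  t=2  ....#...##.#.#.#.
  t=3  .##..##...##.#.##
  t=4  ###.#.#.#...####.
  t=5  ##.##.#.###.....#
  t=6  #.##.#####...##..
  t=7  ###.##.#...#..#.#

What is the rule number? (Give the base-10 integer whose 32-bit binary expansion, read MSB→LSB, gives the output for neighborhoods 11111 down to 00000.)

2365479203

  [31] ##### => #  t=6,i=7
  [30] ####. => .  t=1,i=1
  [29] ###.# => .  t=4,i=2
  [28] ###.. => .  t=1,i=2
  [27] ##.## => #  t=3,i=0
  [26] ##.#. => #  t=0,i=16
  [25] ##..# => .  t=0,i=12
  [24] ##... => .  t=1,i=3
  [23] #.### => #  t=4,i=0
  [22] #.##. => #  t=3,i=1
  [21] #.#.# => #  t=1,i=11
  [20] #.#.. => #  t=0,i=0
  [19] #..## => #  t=0,i=9
  [18] #..#. => #  t=0,i=6
  [17] #...# => #  t=0,i=2
  [16] #.... => .  t=2,i=0
  [15] .#### => .  t=1,i=0
  [14] .###. => #  t=4,i=1
  [13] .##.# => .  t=0,i=15
  [12] .##.. => #  t=0,i=11
  [11] .#.## => #  t=3,i=14
  [10] .#.#. => .  t=1,i=10
  [9] .#..# => .  t=0,i=5
  [8] .#... => #  t=0,i=1
  [7] ..### => .  t=1,i=16
  [6] ..##. => .  t=0,i=10
  [5] ..#.# => #  t=1,i=9
  [4] ..#.. => .  t=0,i=4
  [3] ...## => .  t=2,i=7
  [2] ...#. => .  t=0,i=3
  [1] ....# => #  t=2,i=2
  [0] ..... => #  t=2,i=1
  bits 10001100111111100101100100100011 = 2365479203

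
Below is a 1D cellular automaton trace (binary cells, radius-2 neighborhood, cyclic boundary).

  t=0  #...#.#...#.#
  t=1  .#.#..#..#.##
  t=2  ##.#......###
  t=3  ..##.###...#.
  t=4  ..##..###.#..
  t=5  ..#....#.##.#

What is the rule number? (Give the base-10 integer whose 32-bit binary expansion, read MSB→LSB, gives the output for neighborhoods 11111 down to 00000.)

359786565

  [31] ##### => .  t=2,i=12
  [30] ####. => .  t=2,i=0
  [29] ###.# => .  t=2,i=1
  [28] ###.. => #  t=3,i=7
  [27] ##.## => .  t=3,i=4
  [26] ##.#. => #  t=1,i=0
  [25] ##..# => .  t=4,i=4
  [24] ##... => #  t=0,i=1
  [23] #.### => .  t=3,i=5
  [22] #.##. => #  t=0,i=12
  [21] #.#.# => #  t=1,i=1
  [20] #.#.. => #  t=0,i=6
  [19] #..## => .  t=4,i=5
  [18] #..#. => .  t=1,i=5
  [17] #...# => .  t=0,i=2
  [16] #.... => #  t=2,i=5
  [15] .#### => #  t=2,i=11
  [14] .###. => #  t=3,i=6
  [13] .##.# => #  t=1,i=12
  [12] .##.. => .  t=0,i=0
  [11] .#.## => #  t=0,i=11
  [10] .#.#. => .  t=0,i=5
  [9] .#..# => .  t=1,i=4
  [8] .#... => .  t=0,i=7
  [7] ..### => .  t=2,i=10
  [6] ..##. => #  t=3,i=2
  [5] ..#.# => .  t=0,i=4
  [4] ..#.. => .  t=1,i=6
  [3] ...## => .  t=2,i=9
  [2] ...#. => #  t=0,i=3
  [1] ....# => .  t=2,i=8
  [0] ..... => #  t=2,i=6
  bits 00010101011100011110100001000101 = 359786565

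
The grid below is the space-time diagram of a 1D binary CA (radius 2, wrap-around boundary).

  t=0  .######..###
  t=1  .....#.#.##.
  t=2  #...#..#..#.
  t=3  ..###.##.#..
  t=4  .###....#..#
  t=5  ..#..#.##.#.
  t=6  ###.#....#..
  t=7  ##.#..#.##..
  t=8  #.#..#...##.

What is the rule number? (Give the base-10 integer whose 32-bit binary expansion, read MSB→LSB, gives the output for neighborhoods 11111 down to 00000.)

1176981724

  ##### -> .   bit 31 = 0  t=0,i=3
  ####. -> #   bit 30 = 1  t=0,i=5
  ###.# -> .   bit 29 = 0  t=0,i=11
  ###.. -> .   bit 28 = 0  t=0,i=6
  ##.## -> .   bit 27 = 0  t=0,i=0
  ##.#. -> #   bit 26 = 1  t=3,i=8
  ##..# -> #   bit 25 = 1  t=0,i=7
  ##... -> .   bit 24 = 0  t=1,i=11
  #.### -> .   bit 23 = 0  t=0,i=1
  #.##. -> .   bit 22 = 0  t=1,i=9
  #.#.# -> #   bit 21 = 1  t=1,i=7
  #.#.. -> .   bit 20 = 0  t=2,i=0
  #..## -> .   bit 19 = 0  t=0,i=8
  #..#. -> #   bit 18 = 1  t=2,i=6
  #...# -> #   bit 17 = 1  t=2,i=2
  #.... -> #   bit 16 = 1  t=1,i=0
  .#### -> .   bit 15 = 0  t=0,i=2
  .###. -> #   bit 14 = 1  t=0,i=10
  .##.# -> .   bit 13 = 0  t=3,i=7
  .##.. -> #   bit 12 = 1  t=1,i=10
  .#.## -> .   bit 11 = 0  t=1,i=8
  .#.#. -> .   bit 10 = 0  t=1,i=6
  .#..# -> .   bit 9 = 0  t=2,i=5
  .#... -> .   bit 8 = 0  t=2,i=1
  ..### -> #   bit 7 = 1  t=0,i=9
  ..##. -> #   bit 6 = 1  t=7,i=0
  ..#.# -> .   bit 5 = 0  t=1,i=5
  ..#.. -> #   bit 4 = 1  t=2,i=4
  ...## -> #   bit 3 = 1  t=3,i=1
  ...#. -> #   bit 2 = 1  t=1,i=4
  ....# -> .   bit 1 = 0  t=1,i=3
  ..... -> .   bit 0 = 0  t=1,i=1
  bits 01000110001001110101000011011100 = 1176981724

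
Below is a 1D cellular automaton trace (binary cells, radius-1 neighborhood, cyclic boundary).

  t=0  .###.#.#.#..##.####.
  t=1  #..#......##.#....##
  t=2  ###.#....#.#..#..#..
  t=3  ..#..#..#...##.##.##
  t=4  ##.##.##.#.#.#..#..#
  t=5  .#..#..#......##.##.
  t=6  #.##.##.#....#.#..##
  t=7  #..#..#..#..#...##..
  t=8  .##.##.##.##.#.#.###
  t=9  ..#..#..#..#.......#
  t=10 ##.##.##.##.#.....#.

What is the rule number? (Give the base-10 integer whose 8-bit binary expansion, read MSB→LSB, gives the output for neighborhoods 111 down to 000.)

82

  ### -> .   bit 7 = 0  t=0,i=2
  ##. -> #   bit 6 = 1  t=0,i=3
  #.# -> .   bit 5 = 0  t=0,i=4
  #.. -> #   bit 4 = 1  t=0,i=10
  .## -> .   bit 3 = 0  t=0,i=1
  .#. -> .   bit 2 = 0  t=0,i=5
  ..# -> #   bit 1 = 1  t=0,i=0
  ... -> .   bit 0 = 0  t=1,i=5
  bits 01010010 = 82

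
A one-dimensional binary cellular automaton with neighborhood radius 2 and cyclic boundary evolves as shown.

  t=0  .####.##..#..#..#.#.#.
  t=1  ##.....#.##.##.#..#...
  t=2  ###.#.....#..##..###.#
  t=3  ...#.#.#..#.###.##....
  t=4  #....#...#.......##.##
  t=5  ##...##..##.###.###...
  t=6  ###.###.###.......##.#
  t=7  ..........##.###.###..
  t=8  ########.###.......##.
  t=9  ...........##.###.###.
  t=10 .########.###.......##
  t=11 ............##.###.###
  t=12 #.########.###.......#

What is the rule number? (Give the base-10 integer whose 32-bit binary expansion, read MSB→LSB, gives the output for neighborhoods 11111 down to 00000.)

  [31] ##### => .  t=8,i=2
  [30] ####. => .  t=0,i=3
  [29] ###.# => .  t=0,i=4
  [28] ###.. => #  t=4,i=0
  [27] ##.## => .  t=0,i=5
  [26] ##.#. => #  t=1,i=14
  [25] ##..# => .  t=0,i=8
  [24] ##... => #  t=1,i=2
  [23] #.### => .  t=2,i=21
  [22] #.##. => .  t=0,i=6
  [21] #.#.# => #  t=0,i=18
  [20] #.#.. => .  t=0,i=20
  [19] #..## => #  t=0,i=0
  [18] #..#. => #  t=0,i=9
  [17] #...# => .  t=1,i=20
  [16] #.... => .  t=1,i=3
  [15] .#### => .  t=0,i=2
  [14] .###. => .  t=2,i=18
  [13] .##.# => #  t=1,i=10
  [12] .##.. => #  t=0,i=7
  [11] .#.## => .  t=1,i=8
  [10] .#.#. => .  t=0,i=17
  [9] .#..# => .  t=0,i=11
  [8] .#... => #  t=1,i=19
  [7] ..### => #  t=0,i=1
  [6] ..##. => #  t=1,i=0
  [5] ..#.# => .  t=0,i=16
  [4] ..#.. => #  t=0,i=10
  [3] ...## => #  t=1,i=21
  [2] ...#. => .  t=1,i=6
  [1] ....# => .  t=1,i=5
  [0] ..... => #  t=1,i=4
  bits 00010101001011000011000111011001 = 355217881

355217881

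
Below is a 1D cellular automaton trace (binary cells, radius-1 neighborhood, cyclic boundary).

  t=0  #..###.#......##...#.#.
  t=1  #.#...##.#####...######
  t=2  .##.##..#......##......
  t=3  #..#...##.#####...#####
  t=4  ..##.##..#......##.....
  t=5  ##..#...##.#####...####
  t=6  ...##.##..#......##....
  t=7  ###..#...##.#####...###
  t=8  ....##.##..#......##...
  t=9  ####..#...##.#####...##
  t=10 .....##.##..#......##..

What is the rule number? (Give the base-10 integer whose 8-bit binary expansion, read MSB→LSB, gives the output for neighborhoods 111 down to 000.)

  nb ###: next=.  (t=0,i=4, bit7=0)
  nb ##.: next=.  (t=0,i=5, bit6=0)
  nb #.#: next=#  (t=0,i=6, bit5=1)
  nb #..: next=.  (t=0,i=1, bit4=0)
  nb .##: next=.  (t=0,i=3, bit3=0)
  nb .#.: next=#  (t=0,i=0, bit2=1)
  nb ..#: next=#  (t=0,i=2, bit1=1)
  nb ...: next=#  (t=0,i=9, bit0=1)
  bits 00100111 = 39

39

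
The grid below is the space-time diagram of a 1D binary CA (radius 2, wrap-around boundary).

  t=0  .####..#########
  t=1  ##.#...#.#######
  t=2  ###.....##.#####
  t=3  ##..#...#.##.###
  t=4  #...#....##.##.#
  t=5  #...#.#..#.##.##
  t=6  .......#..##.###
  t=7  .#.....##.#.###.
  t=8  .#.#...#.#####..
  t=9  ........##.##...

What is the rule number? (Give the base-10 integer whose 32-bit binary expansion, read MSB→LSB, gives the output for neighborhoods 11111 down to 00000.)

3974191824

  #####|#  b31=1 t=0,i=9
  ####.|#  b30=1 t=0,i=3
  ###.#|#  b29=1 t=0,i=15
  ###..|.  b28=0 t=0,i=4
  ##.##|#  b27=1 t=0,i=0
  ##.#.|#  b26=1 t=1,i=2
  ##..#|.  b25=0 t=0,i=5
  ##...|.  b24=0 t=2,i=3
  #.###|#  b23=1 t=0,i=1
  #.##.|#  b22=1 t=3,i=10
  #.#.#|#  b21=1 t=7,i=10
  #.#..|.  b20=0 t=1,i=3
  #..##|.  b19=0 t=0,i=6
  #..#.|.  b18=0 t=3,i=3
  #...#|.  b17=0 t=1,i=5
  #....|#  b16=1 t=2,i=4
  .####|.  b15=0 t=0,i=2
  .###.|#  b14=1 t=5,i=15
  .##.#|.  b13=0 t=2,i=9
  .##..|#  b12=1 t=4,i=0
  .#.##|#  b11=1 t=1,i=8
  .#.#.|.  b10=0 t=5,i=5
  .#..#|#  b9=1 t=5,i=7
  .#...|.  b8=0 t=1,i=4
  ..###|#  b7=1 t=0,i=7
  ..##.|#  b6=1 t=2,i=8
  ..#.#|.  b5=0 t=1,i=7
  ..#..|#  b4=1 t=3,i=4
  ...##|.  b3=0 t=2,i=7
  ...#.|.  b2=0 t=1,i=6
  ....#|.  b1=0 t=2,i=6
  .....|.  b0=0 t=2,i=5
  bits 11101100111000010101101011010000 = 3974191824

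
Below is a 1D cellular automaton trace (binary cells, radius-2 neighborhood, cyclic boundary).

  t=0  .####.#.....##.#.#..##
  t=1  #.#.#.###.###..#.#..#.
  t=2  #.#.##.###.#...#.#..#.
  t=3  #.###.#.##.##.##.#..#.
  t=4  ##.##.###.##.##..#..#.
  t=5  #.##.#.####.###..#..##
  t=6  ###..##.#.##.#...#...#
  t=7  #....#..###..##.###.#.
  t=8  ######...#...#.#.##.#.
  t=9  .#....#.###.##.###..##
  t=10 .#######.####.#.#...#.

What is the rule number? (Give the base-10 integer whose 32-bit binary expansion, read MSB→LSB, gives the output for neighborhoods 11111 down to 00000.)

695327102

  nb #####: next=.  (t=8,i=2, bit31=0)
  nb ####.: next=.  (t=0,i=3, bit30=0)
  nb ###.#: next=#  (t=0,i=4, bit29=1)
  nb ###..: next=.  (t=1,i=12, bit28=0)
  nb ##.##: next=#  (t=0,i=0, bit27=1)
  nb ##.#.: next=.  (t=0,i=5, bit26=0)
  nb ##..#: next=.  (t=1,i=13, bit25=0)
  nb ##...: next=#  (t=8,i=6, bit24=1)
  nb #.###: next=.  (t=0,i=1, bit23=0)
  nb #.##.: next=#  (t=2,i=4, bit22=1)
  nb #.#.#: next=#  (t=0,i=15, bit21=1)
  nb #.#..: next=#  (t=0,i=6, bit20=1)
  nb #..##: next=.  (t=0,i=19, bit19=0)
  nb #..#.: next=.  (t=1,i=14, bit18=0)
  nb #...#: next=.  (t=2,i=13, bit17=0)
  nb #....: next=#  (t=0,i=8, bit16=1)
  nb .####: next=#  (t=0,i=2, bit15=1)
  nb .###.: next=#  (t=1,i=7, bit14=1)
  nb .##.#: next=.  (t=0,i=13, bit13=0)
  nb .##..: next=#  (t=4,i=14, bit12=1)
  nb .#.##: next=#  (t=1,i=5, bit11=1)
  nb .#.#.: next=.  (t=0,i=16, bit10=0)
  nb .#..#: next=.  (t=0,i=18, bit9=0)
  nb .#...: next=#  (t=0,i=7, bit8=1)
  nb ..###: next=.  (t=5,i=20, bit7=0)
  nb ..##.: next=#  (t=0,i=12, bit6=1)
  nb ..#.#: next=#  (t=1,i=15, bit5=1)
  nb ..#..: next=#  (t=4,i=17, bit4=1)
  nb ...##: next=#  (t=0,i=11, bit3=1)
  nb ...#.: next=#  (t=2,i=14, bit2=1)
  nb ....#: next=#  (t=0,i=10, bit1=1)
  nb .....: next=.  (t=0,i=9, bit0=0)
  bits 00101001011100011101100101111110 = 695327102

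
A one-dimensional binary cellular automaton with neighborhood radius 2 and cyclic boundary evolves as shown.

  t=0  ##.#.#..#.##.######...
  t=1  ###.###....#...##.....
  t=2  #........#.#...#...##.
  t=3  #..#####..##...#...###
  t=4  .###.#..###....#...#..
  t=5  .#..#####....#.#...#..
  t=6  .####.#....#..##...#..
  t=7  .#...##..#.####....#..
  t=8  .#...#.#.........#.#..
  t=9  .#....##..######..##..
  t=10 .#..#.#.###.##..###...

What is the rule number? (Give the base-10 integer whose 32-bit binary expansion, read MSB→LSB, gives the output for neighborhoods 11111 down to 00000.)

  ##### -> #   bit 31 = 1  t=0,i=15
  ####. -> .   bit 30 = 0  t=0,i=17
  ###.# -> .   bit 29 = 0  t=1,i=2
  ###.. -> .   bit 28 = 0  t=0,i=18
  ##.## -> .   bit 27 = 0  t=0,i=12
  ##.#. -> #   bit 26 = 1  t=0,i=2
  ##..# -> #   bit 25 = 1  t=3,i=1
  ##... -> .   bit 24 = 0  t=0,i=19
  #.### -> .   bit 23 = 0  t=0,i=13
  #.##. -> .   bit 22 = 0  t=0,i=10
  #.#.# -> .   bit 21 = 0  t=0,i=3
  #.#.. -> #   bit 20 = 1  t=0,i=5
  #..## -> #   bit 19 = 1  t=3,i=2
  #..#. -> .   bit 18 = 0  t=0,i=7
  #...# -> .   bit 17 = 0  t=0,i=20
  #.... -> .   bit 16 = 0  t=1,i=8
  .#### -> .   bit 15 = 0  t=0,i=14
  .###. -> .   bit 14 = 0  t=1,i=1
  .##.# -> #   bit 13 = 1  t=0,i=1
  .##.. -> .   bit 12 = 0  t=1,i=16
  .#.## -> .   bit 11 = 0  t=0,i=9
  .#.#. -> #   bit 10 = 1  t=0,i=4
  .#..# -> #   bit 9 = 1  t=0,i=6
  .#... -> .   bit 8 = 0  t=1,i=12
  ..### -> #   bit 7 = 1  t=1,i=0
  ..##. -> #   bit 6 = 1  t=0,i=0
  ..#.# -> .   bit 5 = 0  t=0,i=8
  ..#.. -> #   bit 4 = 1  t=1,i=11
  ...## -> .   bit 3 = 0  t=0,i=21
  ...#. -> .   bit 2 = 0  t=1,i=10
  ....# -> #   bit 1 = 1  t=1,i=9
  ..... -> #   bit 0 = 1  t=1,i=19
  bits 10000110000110000010011011010011 = 2249729747

2249729747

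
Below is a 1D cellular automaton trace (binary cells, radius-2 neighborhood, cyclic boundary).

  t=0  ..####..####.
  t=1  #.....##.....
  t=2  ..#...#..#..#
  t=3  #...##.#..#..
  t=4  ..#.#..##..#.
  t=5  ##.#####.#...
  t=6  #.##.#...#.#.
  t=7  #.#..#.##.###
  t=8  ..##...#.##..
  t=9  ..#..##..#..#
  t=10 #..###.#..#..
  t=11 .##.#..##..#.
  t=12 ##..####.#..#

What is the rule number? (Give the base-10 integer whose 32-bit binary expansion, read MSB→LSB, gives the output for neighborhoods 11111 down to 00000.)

2331723332

  [31] ##### => #  t=5,i=5
  [30] ####. => .  t=0,i=4
  [29] ###.# => .  t=5,i=7
  [28] ###.. => .  t=0,i=5
  [27] ##.## => #  t=5,i=2
  [26] ##.#. => .  t=3,i=6
  [25] ##..# => #  t=0,i=6
  [24] ##... => .  t=0,i=12
  [23] #.### => #  t=5,i=3
  [22] #.##. => #  t=6,i=2
  [21] #.#.# => #  t=6,i=0
  [20] #.#.. => #  t=3,i=7
  [19] #..## => #  t=0,i=7
  [18] #..#. => .  t=2,i=1
  [17] #...# => #  t=0,i=0
  [16] #.... => #  t=1,i=2
  [15] .#### => .  t=0,i=3
  [14] .###. => #  t=10,i=4
  [13] .##.# => .  t=3,i=5
  [12] .##.. => .  t=1,i=7
  [11] .#.## => .  t=6,i=1
  [10] .#.#. => #  t=4,i=3
  [9] .#..# => #  t=2,i=0
  [8] .#... => .  t=1,i=1
  [7] ..### => .  t=0,i=2
  [6] ..##. => #  t=1,i=6
  [5] ..#.# => .  t=4,i=2
  [4] ..#.. => .  t=1,i=0
  [3] ...## => .  t=0,i=1
  [2] ...#. => #  t=1,i=12
  [1] ....# => .  t=1,i=4
  [0] ..... => .  t=1,i=3
  bits 10001010111110110100011001000100 = 2331723332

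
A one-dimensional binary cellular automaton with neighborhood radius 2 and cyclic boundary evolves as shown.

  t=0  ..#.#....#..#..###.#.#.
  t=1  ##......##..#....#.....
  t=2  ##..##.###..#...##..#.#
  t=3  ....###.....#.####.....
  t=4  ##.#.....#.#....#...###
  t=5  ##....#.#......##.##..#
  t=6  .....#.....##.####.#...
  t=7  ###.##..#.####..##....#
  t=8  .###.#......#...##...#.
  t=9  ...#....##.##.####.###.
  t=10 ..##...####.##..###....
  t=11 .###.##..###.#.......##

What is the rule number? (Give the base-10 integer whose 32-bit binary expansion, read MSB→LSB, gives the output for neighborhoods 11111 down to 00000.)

  nb #####: next=#  (t=4,i=22, bit31=1)
  nb ####.: next=#  (t=3,i=16, bit30=1)
  nb ###.#: next=#  (t=0,i=17, bit29=1)
  nb ###..: next=.  (t=2,i=1, bit28=0)
  nb ##.##: next=#  (t=2,i=6, bit27=1)
  nb ##.#.: next=.  (t=0,i=18, bit26=0)
  nb ##..#: next=.  (t=1,i=10, bit25=0)
  nb ##...: next=.  (t=1,i=2, bit24=0)
  nb #.###: next=.  (t=2,i=7, bit23=0)
  nb #.##.: next=.  (t=5,i=18, bit22=0)
  nb #.#.#: next=.  (t=0,i=19, bit21=0)
  nb #.#..: next=.  (t=0,i=4, bit20=0)
  nb #..##: next=.  (t=0,i=14, bit19=0)
  nb #..#.: next=.  (t=0,i=11, bit18=0)
  nb #...#: next=#  (t=0,i=0, bit17=1)
  nb #....: next=.  (t=0,i=6, bit16=0)
  nb .####: next=.  (t=3,i=15, bit15=0)
  nb .###.: next=.  (t=0,i=16, bit14=0)
  nb .##.#: next=#  (t=2,i=5, bit13=1)
  nb .##..: next=#  (t=1,i=1, bit12=1)
  nb .#.##: next=.  (t=2,i=21, bit11=0)
  nb .#.#.: next=.  (t=0,i=3, bit10=0)
  nb .#..#: next=.  (t=0,i=10, bit9=0)
  nb .#...: next=.  (t=0,i=5, bit8=0)
  nb ..###: next=.  (t=0,i=15, bit7=0)
  nb ..##.: next=#  (t=1,i=0, bit6=1)
  nb ..#.#: next=.  (t=0,i=2, bit5=0)
  nb ..#..: next=#  (t=0,i=9, bit4=1)
  nb ...##: next=#  (t=1,i=7, bit3=1)
  nb ...#.: next=#  (t=0,i=1, bit2=1)
  nb ....#: next=.  (t=0,i=7, bit1=0)
  nb .....: next=#  (t=1,i=4, bit0=1)
  bits 11101000000000100011000001011101 = 3892457565

3892457565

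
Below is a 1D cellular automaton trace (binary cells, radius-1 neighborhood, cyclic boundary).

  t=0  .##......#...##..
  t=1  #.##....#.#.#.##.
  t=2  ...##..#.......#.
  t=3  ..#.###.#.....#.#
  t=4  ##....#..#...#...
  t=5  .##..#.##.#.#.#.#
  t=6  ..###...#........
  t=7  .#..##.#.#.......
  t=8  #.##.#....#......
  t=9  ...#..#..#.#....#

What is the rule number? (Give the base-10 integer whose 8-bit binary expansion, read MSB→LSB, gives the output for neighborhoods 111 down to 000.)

82

  ###|.  b7=0 t=3,i=5
  ##.|#  b6=1 t=0,i=2
  #.#|.  b5=0 t=1,i=1
  #..|#  b4=1 t=0,i=3
  .##|.  b3=0 t=0,i=1
  .#.|.  b2=0 t=0,i=9
  ..#|#  b1=1 t=0,i=0
  ...|.  b0=0 t=0,i=4
  bits 01010010 = 82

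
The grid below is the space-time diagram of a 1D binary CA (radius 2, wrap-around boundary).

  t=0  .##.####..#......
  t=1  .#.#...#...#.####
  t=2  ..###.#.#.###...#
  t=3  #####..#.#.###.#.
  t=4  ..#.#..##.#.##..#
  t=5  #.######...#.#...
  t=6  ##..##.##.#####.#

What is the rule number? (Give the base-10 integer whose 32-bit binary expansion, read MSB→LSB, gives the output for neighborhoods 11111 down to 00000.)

  nb #####: next=#  (t=3,i=2, bit31=1)
  nb ####.: next=.  (t=0,i=6, bit30=0)
  nb ###.#: next=#  (t=1,i=16, bit29=1)
  nb ###..: next=#  (t=0,i=7, bit28=1)
  nb ##.##: next=#  (t=0,i=3, bit27=1)
  nb ##.#.: next=.  (t=1,i=0, bit26=0)
  nb ##..#: next=.  (t=0,i=8, bit25=0)
  nb ##...: next=#  (t=2,i=13, bit24=1)
  nb #.###: next=.  (t=0,i=4, bit23=0)
  nb #.##.: next=.  (t=4,i=12, bit22=0)
  nb #.#.#: next=.  (t=1,i=1, bit21=0)
  nb #.#..: next=#  (t=1,i=3, bit20=1)
  nb #..##: next=#  (t=2,i=1, bit19=1)
  nb #..#.: next=.  (t=0,i=9, bit18=0)
  nb #...#: next=.  (t=1,i=5, bit17=0)
  nb #....: next=.  (t=0,i=12, bit16=0)
  nb .####: next=.  (t=0,i=5, bit15=0)
  nb .###.: next=#  (t=2,i=3, bit14=1)
  nb .##.#: next=.  (t=0,i=2, bit13=0)
  nb .##..: next=#  (t=4,i=13, bit12=1)
  nb .#.##: next=#  (t=1,i=12, bit11=1)
  nb .#.#.: next=#  (t=1,i=2, bit10=1)
  nb .#..#: next=#  (t=2,i=0, bit9=1)
  nb .#...: next=#  (t=0,i=11, bit8=1)
  nb ..###: next=#  (t=2,i=2, bit7=1)
  nb ..##.: next=#  (t=0,i=1, bit6=1)
  nb ..#.#: next=#  (t=1,i=11, bit5=1)
  nb ..#..: next=.  (t=0,i=10, bit4=0)
  nb ...##: next=.  (t=0,i=0, bit3=0)
  nb ...#.: next=#  (t=1,i=6, bit2=1)
  nb ....#: next=#  (t=0,i=16, bit1=1)
  nb .....: next=#  (t=0,i=13, bit0=1)
  bits 10111001000110000101111111100111 = 3105382375

3105382375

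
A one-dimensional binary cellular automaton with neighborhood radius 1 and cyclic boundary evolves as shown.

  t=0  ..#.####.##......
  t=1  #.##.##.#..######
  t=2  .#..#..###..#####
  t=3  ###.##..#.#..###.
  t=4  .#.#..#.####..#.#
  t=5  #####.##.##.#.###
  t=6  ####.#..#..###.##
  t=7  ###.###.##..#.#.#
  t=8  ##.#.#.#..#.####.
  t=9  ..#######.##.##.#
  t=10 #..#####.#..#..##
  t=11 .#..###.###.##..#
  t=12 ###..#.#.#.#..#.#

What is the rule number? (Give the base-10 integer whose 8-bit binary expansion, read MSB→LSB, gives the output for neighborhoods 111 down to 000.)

181

  [7] ### => #  t=0,i=5
  [6] ##. => .  t=0,i=7
  [5] #.# => #  t=0,i=3
  [4] #.. => #  t=0,i=11
  [3] .## => .  t=0,i=4
  [2] .#. => #  t=0,i=2
  [1] ..# => .  t=0,i=1
  [0] ... => #  t=0,i=0
  bits 10110101 = 181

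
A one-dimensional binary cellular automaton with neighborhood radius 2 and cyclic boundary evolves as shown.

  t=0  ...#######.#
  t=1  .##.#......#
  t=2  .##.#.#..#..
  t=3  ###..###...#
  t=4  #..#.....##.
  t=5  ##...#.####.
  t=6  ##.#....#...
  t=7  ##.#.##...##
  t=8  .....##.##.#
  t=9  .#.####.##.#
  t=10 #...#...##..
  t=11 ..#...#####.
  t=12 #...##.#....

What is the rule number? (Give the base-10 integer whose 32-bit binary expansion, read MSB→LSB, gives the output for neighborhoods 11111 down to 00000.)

  [31] ##### => .  t=0,i=5
  [30] ####. => .  t=0,i=8
  [29] ###.# => .  t=0,i=9
  [28] ###.. => .  t=3,i=2
  [27] ##.## => .  t=5,i=11
  [26] ##.#. => .  t=0,i=10
  [25] ##..# => #  t=3,i=3
  [24] ##... => .  t=3,i=8
  [23] #.### => .  t=5,i=7
  [22] #.##. => #  t=1,i=1
  [21] #.#.# => .  t=2,i=4
  [20] #.#.. => #  t=0,i=11
  [19] #..## => .  t=3,i=4
  [18] #..#. => .  t=2,i=8
  [17] #...# => #  t=0,i=1
  [16] #.... => #  t=1,i=6
  [15] .#### => #  t=0,i=4
  [14] .###. => .  t=3,i=6
  [13] .##.# => #  t=1,i=2
  [12] .##.. => #  t=5,i=1
  [11] .#.## => .  t=1,i=0
  [10] .#.#. => #  t=2,i=5
  [9] .#..# => #  t=2,i=7
  [8] .#... => .  t=0,i=0
  [7] ..### => .  t=0,i=3
  [6] ..##. => #  t=2,i=1
  [5] ..#.# => .  t=1,i=11
  [4] ..#.. => .  t=2,i=9
  [3] ...## => #  t=0,i=2
  [2] ...#. => .  t=1,i=10
  [1] ....# => #  t=1,i=9
  [0] ..... => .  t=1,i=7
  bits 00000010010100111011011001001010 = 39040586

39040586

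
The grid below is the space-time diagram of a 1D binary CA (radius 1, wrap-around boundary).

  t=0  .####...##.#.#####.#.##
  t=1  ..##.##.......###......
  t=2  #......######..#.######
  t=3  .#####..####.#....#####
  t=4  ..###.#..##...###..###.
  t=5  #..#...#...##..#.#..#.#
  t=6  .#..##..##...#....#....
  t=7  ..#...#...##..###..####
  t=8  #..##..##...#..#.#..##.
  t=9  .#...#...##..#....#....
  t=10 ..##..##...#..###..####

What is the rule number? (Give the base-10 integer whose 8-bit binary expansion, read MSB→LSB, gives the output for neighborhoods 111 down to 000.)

145

  ###|#  b7=1 t=0,i=2
  ##.|.  b6=0 t=0,i=4
  #.#|.  b5=0 t=0,i=0
  #..|#  b4=1 t=0,i=5
  .##|.  b3=0 t=0,i=1
  .#.|.  b2=0 t=0,i=11
  ..#|.  b1=0 t=0,i=7
  ...|#  b0=1 t=0,i=6
  bits 10010001 = 145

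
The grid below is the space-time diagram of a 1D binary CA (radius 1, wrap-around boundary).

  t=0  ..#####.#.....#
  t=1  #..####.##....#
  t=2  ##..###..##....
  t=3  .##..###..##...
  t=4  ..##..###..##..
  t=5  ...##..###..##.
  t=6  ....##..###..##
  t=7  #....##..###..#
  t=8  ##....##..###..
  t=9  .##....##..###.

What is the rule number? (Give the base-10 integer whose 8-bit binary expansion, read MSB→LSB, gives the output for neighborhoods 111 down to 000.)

212

  [7] ### => #  t=0,i=3
  [6] ##. => #  t=0,i=6
  [5] #.# => .  t=0,i=7
  [4] #.. => #  t=0,i=0
  [3] .## => .  t=0,i=2
  [2] .#. => #  t=0,i=8
  [1] ..# => .  t=0,i=1
  [0] ... => .  t=0,i=10
  bits 11010100 = 212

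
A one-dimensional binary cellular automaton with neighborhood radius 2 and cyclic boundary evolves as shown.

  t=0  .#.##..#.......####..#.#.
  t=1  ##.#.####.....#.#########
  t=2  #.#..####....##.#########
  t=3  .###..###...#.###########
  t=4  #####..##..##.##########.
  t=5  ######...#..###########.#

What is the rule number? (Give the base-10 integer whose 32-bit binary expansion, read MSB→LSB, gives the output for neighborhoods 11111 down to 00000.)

3738494780

  #####|#  b31=1 t=1,i=18
  ####.|#  b30=1 t=0,i=17
  ###.#|.  b29=0 t=1,i=1
  ###..|#  b28=1 t=0,i=18
  ##.##|#  b27=1 t=2,i=15
  ##.#.|#  b26=1 t=1,i=2
  ##..#|#  b25=1 t=0,i=5
  ##...|.  b24=0 t=1,i=9
  #.###|#  b23=1 t=1,i=5
  #.##.|#  b22=1 t=0,i=3
  #.#.#|.  b21=0 t=1,i=3
  #.#..|#  b20=1 t=0,i=23
  #..##|.  b19=0 t=2,i=4
  #..#.|#  b18=1 t=0,i=0
  #...#|.  b17=0 t=3,i=10
  #....|.  b16=0 t=0,i=9
  .####|#  b15=1 t=0,i=16
  .###.|#  b14=1 t=3,i=2
  .##.#|#  b13=1 t=2,i=14
  .##..|.  b12=0 t=0,i=4
  .#.##|.  b11=0 t=0,i=2
  .#.#.|#  b10=1 t=0,i=22
  .#..#|#  b9=1 t=0,i=24
  .#...|#  b8=1 t=0,i=8
  ..###|.  b7=0 t=0,i=15
  ..##.|.  b6=0 t=2,i=13
  ..#.#|#  b5=1 t=0,i=1
  ..#..|#  b4=1 t=0,i=7
  ...##|#  b3=1 t=0,i=14
  ...#.|#  b2=1 t=1,i=13
  ....#|.  b1=0 t=0,i=13
  .....|.  b0=0 t=0,i=10
  bits 11011110110101001110011100111100 = 3738494780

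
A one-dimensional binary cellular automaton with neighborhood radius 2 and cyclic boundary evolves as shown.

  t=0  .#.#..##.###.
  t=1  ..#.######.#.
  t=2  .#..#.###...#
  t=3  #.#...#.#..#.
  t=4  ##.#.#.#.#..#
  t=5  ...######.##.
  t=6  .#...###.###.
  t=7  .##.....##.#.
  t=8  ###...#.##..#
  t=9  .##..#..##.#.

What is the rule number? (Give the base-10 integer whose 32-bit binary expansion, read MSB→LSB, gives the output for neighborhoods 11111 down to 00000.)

3639097174

  [31] ##### => #  t=1,i=6
  [30] ####. => #  t=1,i=8
  [29] ###.# => .  t=1,i=9
  [28] ###.. => #  t=0,i=11
  [27] ##.## => #  t=0,i=8
  [26] ##.#. => .  t=1,i=10
  [25] ##..# => .  t=0,i=12
  [24] ##... => .  t=2,i=9
  [23] #.### => #  t=0,i=9
  [22] #.##. => #  t=5,i=10
  [21] #.#.# => #  t=3,i=0
  [20] #.#.. => .  t=0,i=3
  [19] #..## => #  t=0,i=5
  [18] #..#. => .  t=0,i=0
  [17] #...# => .  t=1,i=0
  [16] #.... => .  t=5,i=0
  [15] .#### => .  t=1,i=5
  [14] .###. => .  t=0,i=10
  [13] .##.# => #  t=0,i=7
  [12] .##.. => #  t=5,i=11
  [11] .#.## => .  t=1,i=3
  [10] .#.#. => #  t=0,i=2
  [9] .#..# => #  t=0,i=4
  [8] .#... => #  t=1,i=12
  [7] ..### => .  t=4,i=12
  [6] ..##. => #  t=0,i=6
  [5] ..#.# => .  t=0,i=1
  [4] ..#.. => #  t=6,i=1
  [3] ...## => .  t=5,i=2
  [2] ...#. => #  t=1,i=1
  [1] ....# => #  t=5,i=1
  [0] ..... => .  t=7,i=5
  bits 11011000111010000011011101010110 = 3639097174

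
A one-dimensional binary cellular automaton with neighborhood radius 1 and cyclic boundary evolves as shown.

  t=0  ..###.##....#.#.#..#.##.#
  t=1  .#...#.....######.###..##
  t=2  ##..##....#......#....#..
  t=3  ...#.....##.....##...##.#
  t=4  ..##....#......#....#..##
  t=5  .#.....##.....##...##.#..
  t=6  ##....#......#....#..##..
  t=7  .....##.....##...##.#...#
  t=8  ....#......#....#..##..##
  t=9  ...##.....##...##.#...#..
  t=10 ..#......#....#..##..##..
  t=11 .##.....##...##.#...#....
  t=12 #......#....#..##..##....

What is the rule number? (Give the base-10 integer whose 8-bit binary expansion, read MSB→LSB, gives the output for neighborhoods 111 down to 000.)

38

  nb ###: next=.  (t=0,i=3, bit7=0)
  nb ##.: next=.  (t=0,i=4, bit6=0)
  nb #.#: next=#  (t=0,i=5, bit5=1)
  nb #..: next=.  (t=0,i=0, bit4=0)
  nb .##: next=.  (t=0,i=2, bit3=0)
  nb .#.: next=#  (t=0,i=12, bit2=1)
  nb ..#: next=#  (t=0,i=1, bit1=1)
  nb ...: next=.  (t=0,i=9, bit0=0)
  bits 00100110 = 38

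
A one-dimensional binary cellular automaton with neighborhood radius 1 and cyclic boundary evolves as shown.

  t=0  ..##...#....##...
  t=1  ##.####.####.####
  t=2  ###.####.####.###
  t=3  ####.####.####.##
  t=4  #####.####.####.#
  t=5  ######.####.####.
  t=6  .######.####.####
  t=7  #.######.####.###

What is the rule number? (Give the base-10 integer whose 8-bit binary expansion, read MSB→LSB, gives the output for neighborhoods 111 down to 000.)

243

  ###|#  b7=1 t=1,i=0
  ##.|#  b6=1 t=0,i=3
  #.#|#  b5=1 t=1,i=2
  #..|#  b4=1 t=0,i=4
  .##|.  b3=0 t=0,i=2
  .#.|.  b2=0 t=0,i=7
  ..#|#  b1=1 t=0,i=1
  ...|#  b0=1 t=0,i=0
  bits 11110011 = 243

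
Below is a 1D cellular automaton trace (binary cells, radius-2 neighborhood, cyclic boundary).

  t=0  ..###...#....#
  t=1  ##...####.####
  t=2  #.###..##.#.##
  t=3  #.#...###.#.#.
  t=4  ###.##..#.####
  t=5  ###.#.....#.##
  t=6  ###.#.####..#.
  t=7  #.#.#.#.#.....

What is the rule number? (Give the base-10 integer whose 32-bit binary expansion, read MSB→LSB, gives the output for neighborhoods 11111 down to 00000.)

  ##### -> #   bit 31 = 1  t=1,i=12
  ####. -> #   bit 30 = 1  t=1,i=0
  ###.# -> #   bit 29 = 1  t=1,i=8
  ###.. -> .   bit 28 = 0  t=0,i=4
  ##.## -> .   bit 27 = 0  t=1,i=9
  ##.#. -> .   bit 26 = 0  t=2,i=9
  ##..# -> .   bit 25 = 0  t=2,i=5
  ##... -> #   bit 24 = 1  t=0,i=5
  #.### -> #   bit 23 = 1  t=1,i=10
  #.##. -> #   bit 22 = 1  t=4,i=4
  #.#.# -> #   bit 21 = 1  t=2,i=10
  #.#.. -> #   bit 20 = 1  t=3,i=2
  #..## -> #   bit 19 = 1  t=0,i=1
  #..#. -> .   bit 18 = 0  t=4,i=7
  #...# -> #   bit 17 = 1  t=0,i=6
  #.... -> #   bit 16 = 1  t=0,i=10
  .#### -> .   bit 15 = 0  t=1,i=6
  .###. -> .   bit 14 = 0  t=0,i=3
  .##.# -> #   bit 13 = 1  t=2,i=8
  .##.. -> .   bit 12 = 0  t=4,i=5
  .#.## -> .   bit 11 = 0  t=2,i=11
  .#.#. -> #   bit 10 = 1  t=3,i=1
  .#..# -> #   bit 9 = 1  t=0,i=0
  .#... -> .   bit 8 = 0  t=0,i=9
  ..### -> .   bit 7 = 0  t=0,i=2
  ..##. -> #   bit 6 = 1  t=2,i=7
  ..#.# -> .   bit 5 = 0  t=4,i=8
  ..#.. -> #   bit 4 = 1  t=0,i=8
  ...## -> #   bit 3 = 1  t=1,i=4
  ...#. -> #   bit 2 = 1  t=0,i=7
  ....# -> #   bit 1 = 1  t=0,i=11
  ..... -> #   bit 0 = 1  t=5,i=7
  bits 11100001111110110010011001011111 = 3791332959

3791332959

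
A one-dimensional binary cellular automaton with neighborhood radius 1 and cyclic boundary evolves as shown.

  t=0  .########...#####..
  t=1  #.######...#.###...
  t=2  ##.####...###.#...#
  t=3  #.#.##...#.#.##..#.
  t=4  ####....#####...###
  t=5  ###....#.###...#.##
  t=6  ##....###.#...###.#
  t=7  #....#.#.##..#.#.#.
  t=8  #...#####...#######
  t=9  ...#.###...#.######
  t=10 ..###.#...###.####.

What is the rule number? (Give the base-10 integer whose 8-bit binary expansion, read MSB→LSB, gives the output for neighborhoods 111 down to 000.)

  nb ###: next=#  (t=0,i=2, bit7=1)
  nb ##.: next=.  (t=0,i=8, bit6=0)
  nb #.#: next=#  (t=1,i=1, bit5=1)
  nb #..: next=.  (t=0,i=9, bit4=0)
  nb .##: next=.  (t=0,i=1, bit3=0)
  nb .#.: next=#  (t=1,i=0, bit2=1)
  nb ..#: next=#  (t=0,i=0, bit1=1)
  nb ...: next=.  (t=0,i=10, bit0=0)
  bits 10100110 = 166

166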